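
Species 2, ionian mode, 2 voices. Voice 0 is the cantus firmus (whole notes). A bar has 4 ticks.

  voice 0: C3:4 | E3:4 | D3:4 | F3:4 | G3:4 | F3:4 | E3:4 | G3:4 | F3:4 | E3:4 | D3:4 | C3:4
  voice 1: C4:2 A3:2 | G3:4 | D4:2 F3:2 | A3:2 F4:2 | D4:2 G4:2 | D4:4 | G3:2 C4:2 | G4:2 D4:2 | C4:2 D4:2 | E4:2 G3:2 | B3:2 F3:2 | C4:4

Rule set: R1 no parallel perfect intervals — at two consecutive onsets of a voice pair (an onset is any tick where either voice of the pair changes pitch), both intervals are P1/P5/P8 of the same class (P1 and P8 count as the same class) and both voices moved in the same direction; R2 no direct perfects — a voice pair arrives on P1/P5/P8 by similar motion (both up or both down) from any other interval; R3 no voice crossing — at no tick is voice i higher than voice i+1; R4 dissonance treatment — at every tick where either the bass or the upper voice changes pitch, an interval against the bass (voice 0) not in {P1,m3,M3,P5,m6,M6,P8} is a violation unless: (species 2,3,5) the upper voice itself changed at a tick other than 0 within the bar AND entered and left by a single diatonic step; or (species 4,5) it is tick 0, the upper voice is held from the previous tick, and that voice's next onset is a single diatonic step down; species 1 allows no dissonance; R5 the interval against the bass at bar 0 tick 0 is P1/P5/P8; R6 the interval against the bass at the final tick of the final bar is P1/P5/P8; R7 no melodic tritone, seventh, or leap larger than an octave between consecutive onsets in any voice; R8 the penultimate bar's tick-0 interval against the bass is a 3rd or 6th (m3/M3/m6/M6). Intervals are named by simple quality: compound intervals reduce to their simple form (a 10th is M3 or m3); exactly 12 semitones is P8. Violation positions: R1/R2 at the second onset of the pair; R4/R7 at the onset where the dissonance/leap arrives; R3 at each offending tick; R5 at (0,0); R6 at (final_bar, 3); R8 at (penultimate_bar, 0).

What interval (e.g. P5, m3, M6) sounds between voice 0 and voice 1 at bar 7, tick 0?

voice 0=G3 voice 1=G4 -> P8

P8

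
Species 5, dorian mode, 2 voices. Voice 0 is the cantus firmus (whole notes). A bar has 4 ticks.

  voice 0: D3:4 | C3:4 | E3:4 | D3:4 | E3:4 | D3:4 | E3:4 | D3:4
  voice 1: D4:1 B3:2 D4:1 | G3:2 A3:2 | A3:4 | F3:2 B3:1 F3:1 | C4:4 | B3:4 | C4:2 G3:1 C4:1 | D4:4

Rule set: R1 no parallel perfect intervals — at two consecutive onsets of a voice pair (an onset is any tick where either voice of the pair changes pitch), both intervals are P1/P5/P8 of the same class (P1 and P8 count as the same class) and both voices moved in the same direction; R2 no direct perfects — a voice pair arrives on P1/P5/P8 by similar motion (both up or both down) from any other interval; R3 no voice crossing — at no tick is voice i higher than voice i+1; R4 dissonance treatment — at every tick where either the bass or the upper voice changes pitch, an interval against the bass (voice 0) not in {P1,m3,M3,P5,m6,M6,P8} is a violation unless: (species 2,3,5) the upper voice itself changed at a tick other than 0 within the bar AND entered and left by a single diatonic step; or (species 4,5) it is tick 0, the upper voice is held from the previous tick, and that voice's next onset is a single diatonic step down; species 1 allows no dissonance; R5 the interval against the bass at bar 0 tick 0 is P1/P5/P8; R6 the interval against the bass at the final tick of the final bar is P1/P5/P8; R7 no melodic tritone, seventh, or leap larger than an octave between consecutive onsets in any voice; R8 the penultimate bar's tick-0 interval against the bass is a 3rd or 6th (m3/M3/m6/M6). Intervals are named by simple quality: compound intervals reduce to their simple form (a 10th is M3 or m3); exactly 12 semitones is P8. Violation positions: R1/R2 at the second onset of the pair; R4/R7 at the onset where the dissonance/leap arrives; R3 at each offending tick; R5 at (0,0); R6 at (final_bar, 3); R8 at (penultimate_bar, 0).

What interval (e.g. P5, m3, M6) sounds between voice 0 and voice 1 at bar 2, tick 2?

voice 0=E3 voice 1=A3 -> P4

P4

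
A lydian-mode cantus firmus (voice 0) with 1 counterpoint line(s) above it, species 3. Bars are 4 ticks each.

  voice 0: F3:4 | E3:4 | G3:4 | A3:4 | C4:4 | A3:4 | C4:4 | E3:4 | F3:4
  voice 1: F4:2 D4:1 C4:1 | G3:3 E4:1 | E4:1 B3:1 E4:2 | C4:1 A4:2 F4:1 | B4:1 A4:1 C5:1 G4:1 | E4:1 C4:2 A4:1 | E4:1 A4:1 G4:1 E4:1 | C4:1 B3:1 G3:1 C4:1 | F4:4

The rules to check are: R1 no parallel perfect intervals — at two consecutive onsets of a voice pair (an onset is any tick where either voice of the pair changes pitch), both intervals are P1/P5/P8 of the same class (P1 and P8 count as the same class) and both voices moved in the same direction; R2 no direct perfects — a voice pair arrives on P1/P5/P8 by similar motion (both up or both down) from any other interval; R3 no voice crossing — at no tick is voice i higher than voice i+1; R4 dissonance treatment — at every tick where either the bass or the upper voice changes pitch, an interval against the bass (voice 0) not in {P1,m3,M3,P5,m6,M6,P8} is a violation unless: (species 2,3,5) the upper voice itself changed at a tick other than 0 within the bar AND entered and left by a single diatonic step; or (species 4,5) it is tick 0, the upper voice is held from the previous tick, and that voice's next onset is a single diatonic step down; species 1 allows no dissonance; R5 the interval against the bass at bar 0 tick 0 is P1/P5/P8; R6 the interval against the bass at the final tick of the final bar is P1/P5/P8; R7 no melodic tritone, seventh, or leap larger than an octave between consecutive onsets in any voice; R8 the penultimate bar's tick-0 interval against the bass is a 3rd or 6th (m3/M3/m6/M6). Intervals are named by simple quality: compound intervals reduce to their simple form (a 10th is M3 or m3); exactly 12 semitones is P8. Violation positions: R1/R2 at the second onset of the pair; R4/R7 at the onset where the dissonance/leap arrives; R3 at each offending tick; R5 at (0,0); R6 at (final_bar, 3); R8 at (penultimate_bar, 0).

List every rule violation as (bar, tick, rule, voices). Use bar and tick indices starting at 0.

bar 0: v0=F3 v1=F4 downbeat P8
bar 1: v0=E3 v1=G3 downbeat m3
bar 2: v0=G3 v1=E4 downbeat M6
bar 3: v0=A3 v1=C4 downbeat m3
bar 4: v0=C4 v1=B4 downbeat M7
bar 5: v0=A3 v1=E4 downbeat P5
bar 6: v0=C4 v1=E4 downbeat M3
bar 7: v0=E3 v1=C4 downbeat m6
bar 8: v0=F3 v1=F4 downbeat P8
  -> R4 @ bar 4 tick 0 v(0, 1): C4/B4 M7 untreated
  -> R7 @ bar 4 tick 0 v(1,): F4->B4 leap 6st
  -> R1 @ bar 5 tick 0 v(0, 1): C4/G4 P5 -> A3/E4 P5 similar
  -> R2 @ bar 8 tick 0 v(0, 1): E3/C4 m6 -> F3/F4 P8 similar

(4, 0, R4, (0, 1))
(4, 0, R7, (1,))
(5, 0, R1, (0, 1))
(8, 0, R2, (0, 1))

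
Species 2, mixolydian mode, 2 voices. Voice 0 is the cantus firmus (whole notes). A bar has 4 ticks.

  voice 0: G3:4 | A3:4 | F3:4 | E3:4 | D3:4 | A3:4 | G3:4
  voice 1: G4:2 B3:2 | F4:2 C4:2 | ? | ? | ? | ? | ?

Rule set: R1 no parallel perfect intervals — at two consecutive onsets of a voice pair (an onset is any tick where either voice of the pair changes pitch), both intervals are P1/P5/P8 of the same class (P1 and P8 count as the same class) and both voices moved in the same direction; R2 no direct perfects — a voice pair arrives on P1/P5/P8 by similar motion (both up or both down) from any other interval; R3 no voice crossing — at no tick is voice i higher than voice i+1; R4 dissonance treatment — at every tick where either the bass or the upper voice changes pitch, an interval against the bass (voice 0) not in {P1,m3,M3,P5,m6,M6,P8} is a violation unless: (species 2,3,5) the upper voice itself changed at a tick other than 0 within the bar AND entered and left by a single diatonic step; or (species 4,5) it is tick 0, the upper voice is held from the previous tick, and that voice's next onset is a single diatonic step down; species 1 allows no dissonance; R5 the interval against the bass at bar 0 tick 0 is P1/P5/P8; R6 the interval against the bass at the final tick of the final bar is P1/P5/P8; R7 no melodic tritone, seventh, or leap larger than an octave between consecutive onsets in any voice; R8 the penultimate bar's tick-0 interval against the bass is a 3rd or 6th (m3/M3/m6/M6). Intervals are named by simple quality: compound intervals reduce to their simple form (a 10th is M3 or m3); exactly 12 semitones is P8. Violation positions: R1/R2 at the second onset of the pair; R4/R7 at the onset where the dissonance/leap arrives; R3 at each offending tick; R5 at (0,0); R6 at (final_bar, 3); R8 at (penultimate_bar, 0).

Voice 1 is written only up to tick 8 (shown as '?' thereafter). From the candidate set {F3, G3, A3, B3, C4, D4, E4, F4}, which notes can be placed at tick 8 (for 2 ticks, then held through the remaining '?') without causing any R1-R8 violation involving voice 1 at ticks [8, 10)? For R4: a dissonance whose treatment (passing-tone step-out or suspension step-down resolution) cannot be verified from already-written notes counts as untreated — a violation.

{A3, C4, D4, F4}

F3: violates R2
G3: violates R4
A3: legal
B3: violates R4
C4: legal
D4: legal
E4: violates R4
F4: legal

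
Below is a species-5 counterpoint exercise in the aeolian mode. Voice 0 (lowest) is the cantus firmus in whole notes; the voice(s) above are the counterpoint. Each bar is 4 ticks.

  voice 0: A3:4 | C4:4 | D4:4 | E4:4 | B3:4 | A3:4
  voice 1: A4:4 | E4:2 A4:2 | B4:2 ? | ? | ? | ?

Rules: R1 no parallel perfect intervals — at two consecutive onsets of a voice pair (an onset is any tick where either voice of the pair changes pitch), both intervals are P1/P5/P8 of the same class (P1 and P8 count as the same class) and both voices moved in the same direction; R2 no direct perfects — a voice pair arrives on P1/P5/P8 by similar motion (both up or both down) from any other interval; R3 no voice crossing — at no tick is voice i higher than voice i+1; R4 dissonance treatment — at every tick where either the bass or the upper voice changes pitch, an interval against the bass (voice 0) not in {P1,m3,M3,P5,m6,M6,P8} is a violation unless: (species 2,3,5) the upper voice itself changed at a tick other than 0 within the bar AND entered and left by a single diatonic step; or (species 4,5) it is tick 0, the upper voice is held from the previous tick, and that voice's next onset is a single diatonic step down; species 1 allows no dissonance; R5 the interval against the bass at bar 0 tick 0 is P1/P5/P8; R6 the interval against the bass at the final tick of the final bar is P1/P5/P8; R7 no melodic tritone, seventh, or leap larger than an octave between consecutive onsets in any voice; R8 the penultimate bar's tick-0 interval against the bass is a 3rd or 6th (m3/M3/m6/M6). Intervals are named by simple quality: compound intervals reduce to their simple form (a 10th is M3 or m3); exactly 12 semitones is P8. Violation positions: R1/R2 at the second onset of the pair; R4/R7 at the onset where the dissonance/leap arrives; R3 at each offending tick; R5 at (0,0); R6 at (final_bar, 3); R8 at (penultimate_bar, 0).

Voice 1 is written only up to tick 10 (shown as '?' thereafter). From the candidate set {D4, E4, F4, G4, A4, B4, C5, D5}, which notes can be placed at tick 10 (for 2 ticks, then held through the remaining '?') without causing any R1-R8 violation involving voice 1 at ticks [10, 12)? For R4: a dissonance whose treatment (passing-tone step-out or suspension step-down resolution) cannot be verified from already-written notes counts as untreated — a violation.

{A4, B4, D4, D5}

D4: legal
E4: violates R4
F4: violates R7
G4: violates R4
A4: legal
B4: legal
C5: violates R4
D5: legal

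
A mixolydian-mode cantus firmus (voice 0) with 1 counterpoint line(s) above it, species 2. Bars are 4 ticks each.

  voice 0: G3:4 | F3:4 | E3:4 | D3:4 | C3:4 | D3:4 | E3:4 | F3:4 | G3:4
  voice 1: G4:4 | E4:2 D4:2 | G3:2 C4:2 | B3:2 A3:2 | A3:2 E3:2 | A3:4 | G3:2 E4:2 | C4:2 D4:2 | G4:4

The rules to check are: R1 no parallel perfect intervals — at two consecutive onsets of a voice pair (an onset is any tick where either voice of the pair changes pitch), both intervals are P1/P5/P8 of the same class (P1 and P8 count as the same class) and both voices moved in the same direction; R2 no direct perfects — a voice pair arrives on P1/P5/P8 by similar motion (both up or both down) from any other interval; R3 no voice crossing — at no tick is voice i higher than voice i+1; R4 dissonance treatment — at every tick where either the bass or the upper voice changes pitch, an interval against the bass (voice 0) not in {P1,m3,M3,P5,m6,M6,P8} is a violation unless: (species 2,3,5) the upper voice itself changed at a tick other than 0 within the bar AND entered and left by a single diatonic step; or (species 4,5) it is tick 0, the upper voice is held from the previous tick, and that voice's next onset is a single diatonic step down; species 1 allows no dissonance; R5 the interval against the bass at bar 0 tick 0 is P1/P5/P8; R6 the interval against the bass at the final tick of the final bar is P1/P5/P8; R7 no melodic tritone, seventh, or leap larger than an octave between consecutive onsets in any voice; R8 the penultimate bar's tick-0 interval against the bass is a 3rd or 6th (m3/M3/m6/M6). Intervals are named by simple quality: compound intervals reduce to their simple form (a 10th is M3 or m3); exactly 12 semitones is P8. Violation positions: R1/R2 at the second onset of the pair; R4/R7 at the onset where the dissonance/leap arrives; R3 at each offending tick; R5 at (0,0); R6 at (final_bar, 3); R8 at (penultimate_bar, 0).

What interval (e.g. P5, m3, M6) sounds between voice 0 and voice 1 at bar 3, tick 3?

P5

voice 0=D3 voice 1=A3 -> P5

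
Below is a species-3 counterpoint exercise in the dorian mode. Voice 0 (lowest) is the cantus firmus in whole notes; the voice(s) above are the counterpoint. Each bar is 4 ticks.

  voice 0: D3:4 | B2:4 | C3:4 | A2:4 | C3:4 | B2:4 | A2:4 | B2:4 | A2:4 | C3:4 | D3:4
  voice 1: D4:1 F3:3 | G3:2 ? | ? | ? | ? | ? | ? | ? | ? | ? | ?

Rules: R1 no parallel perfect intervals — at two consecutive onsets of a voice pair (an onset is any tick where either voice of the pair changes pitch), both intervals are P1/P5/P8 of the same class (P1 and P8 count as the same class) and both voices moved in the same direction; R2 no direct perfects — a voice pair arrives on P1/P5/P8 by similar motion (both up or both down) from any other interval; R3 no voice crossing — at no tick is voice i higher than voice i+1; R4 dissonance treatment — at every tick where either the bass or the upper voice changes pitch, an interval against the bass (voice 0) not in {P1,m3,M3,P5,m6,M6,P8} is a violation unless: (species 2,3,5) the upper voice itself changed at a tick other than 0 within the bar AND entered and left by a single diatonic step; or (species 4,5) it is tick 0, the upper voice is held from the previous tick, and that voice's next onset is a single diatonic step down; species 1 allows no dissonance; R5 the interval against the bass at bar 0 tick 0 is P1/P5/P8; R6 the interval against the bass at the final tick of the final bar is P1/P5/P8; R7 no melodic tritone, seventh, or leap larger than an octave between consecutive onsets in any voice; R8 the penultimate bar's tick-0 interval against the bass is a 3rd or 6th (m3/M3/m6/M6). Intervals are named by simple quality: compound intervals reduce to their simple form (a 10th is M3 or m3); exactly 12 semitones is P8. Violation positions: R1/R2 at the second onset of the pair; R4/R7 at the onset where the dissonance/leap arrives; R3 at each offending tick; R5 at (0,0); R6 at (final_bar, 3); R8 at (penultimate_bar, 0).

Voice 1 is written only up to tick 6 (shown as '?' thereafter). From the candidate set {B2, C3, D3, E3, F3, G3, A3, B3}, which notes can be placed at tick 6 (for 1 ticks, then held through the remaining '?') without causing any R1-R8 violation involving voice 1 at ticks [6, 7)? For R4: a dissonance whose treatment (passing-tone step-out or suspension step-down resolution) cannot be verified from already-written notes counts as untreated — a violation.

{B2, B3, D3, G3}

B2: legal
C3: violates R4
D3: legal
E3: violates R4
F3: violates R4
G3: legal
A3: violates R4
B3: legal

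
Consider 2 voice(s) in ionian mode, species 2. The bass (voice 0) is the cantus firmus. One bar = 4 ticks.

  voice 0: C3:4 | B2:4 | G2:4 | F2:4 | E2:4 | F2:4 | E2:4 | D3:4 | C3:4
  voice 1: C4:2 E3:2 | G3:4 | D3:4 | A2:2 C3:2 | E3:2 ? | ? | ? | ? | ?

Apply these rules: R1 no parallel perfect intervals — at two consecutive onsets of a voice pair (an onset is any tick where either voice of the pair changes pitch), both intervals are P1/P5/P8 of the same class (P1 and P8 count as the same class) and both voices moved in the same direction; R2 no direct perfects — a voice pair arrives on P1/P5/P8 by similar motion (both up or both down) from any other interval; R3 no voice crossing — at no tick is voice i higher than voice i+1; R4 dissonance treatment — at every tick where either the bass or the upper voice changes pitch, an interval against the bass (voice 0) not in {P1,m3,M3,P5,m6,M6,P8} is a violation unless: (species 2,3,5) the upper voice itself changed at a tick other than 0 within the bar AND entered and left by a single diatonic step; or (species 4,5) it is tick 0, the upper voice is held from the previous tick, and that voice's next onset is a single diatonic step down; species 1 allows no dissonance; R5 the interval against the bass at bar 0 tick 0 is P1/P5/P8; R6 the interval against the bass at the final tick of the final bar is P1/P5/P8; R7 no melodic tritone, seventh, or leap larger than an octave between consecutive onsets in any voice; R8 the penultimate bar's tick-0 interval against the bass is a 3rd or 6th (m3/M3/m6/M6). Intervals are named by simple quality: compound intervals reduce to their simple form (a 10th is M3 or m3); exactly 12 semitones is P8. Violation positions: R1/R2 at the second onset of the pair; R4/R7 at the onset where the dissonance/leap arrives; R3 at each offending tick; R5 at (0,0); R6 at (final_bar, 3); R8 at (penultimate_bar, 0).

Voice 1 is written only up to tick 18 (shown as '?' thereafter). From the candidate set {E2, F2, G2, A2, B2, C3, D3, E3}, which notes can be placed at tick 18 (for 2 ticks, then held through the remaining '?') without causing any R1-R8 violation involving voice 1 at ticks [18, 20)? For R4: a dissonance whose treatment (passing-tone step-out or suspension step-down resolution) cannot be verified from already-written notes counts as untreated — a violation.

{B2, C3, E2, E3, G2}

E2: legal
F2: violates R4,R7
G2: legal
A2: violates R4
B2: legal
C3: legal
D3: violates R4
E3: legal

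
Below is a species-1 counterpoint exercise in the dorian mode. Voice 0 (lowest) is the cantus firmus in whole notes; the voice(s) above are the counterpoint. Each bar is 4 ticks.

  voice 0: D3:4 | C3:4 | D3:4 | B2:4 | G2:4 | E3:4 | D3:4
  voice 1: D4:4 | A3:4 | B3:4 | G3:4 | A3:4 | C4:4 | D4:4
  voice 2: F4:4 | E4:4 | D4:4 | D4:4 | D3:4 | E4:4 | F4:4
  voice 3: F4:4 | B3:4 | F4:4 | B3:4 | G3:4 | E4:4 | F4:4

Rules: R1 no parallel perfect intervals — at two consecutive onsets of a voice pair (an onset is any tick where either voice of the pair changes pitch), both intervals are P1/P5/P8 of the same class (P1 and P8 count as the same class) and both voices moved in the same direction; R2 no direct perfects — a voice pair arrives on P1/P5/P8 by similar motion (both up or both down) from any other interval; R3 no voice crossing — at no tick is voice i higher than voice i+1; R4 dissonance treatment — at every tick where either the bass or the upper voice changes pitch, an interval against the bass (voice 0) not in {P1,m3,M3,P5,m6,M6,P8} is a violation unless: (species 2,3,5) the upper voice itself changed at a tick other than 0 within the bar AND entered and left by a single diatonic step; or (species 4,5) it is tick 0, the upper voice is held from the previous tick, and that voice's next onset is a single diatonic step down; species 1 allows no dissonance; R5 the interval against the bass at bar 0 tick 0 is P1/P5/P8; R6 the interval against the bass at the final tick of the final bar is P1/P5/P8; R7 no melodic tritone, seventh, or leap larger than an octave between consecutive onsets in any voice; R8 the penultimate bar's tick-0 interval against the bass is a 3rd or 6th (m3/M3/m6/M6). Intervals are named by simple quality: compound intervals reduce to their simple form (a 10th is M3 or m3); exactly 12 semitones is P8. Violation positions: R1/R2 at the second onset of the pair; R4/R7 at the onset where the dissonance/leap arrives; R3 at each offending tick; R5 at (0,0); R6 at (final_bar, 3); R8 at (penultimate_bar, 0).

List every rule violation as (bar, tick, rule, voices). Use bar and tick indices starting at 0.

bar 0: v0=D3 v1=D4 v2=F4 v3=F4 downbeat m3
bar 1: v0=C3 v1=A3 v2=E4 v3=B3 downbeat M7
bar 2: v0=D3 v1=B3 v2=D4 v3=F4 downbeat m3
bar 3: v0=B2 v1=G3 v2=D4 v3=B3 downbeat P8
bar 4: v0=G2 v1=A3 v2=D3 v3=G3 downbeat P8
bar 5: v0=E3 v1=C4 v2=E4 v3=E4 downbeat P8
bar 6: v0=D3 v1=D4 v2=F4 v3=F4 downbeat m3
  -> R5 @ bar 0 tick 0 v(0, 2): opens on m3
  -> R5 @ bar 0 tick 0 v(0, 3): opens on m3
  -> R2 @ bar 1 tick 0 v(1, 2): D4/F4 m3 -> A3/E4 P5 similar
  -> R3 @ bar 1 tick 0 v(2, 3): E4 above B3
  -> R4 @ bar 1 tick 0 v(0, 3): C3/B3 M7 untreated
  -> R7 @ bar 1 tick 0 v(3,): F4->B3 leap 6st
  -> R3 @ bar 1 tick 1 v(2, 3): E4 above B3
  -> R3 @ bar 1 tick 2 v(2, 3): E4 above B3
  -> R3 @ bar 1 tick 3 v(2, 3): E4 above B3
  -> R7 @ bar 2 tick 0 v(3,): B3->F4 leap 6st
  -> R2 @ bar 3 tick 0 v(0, 3): D3/F4 m3 -> B2/B3 P8 similar
  -> R3 @ bar 3 tick 0 v(2, 3): D4 above B3
  -> R7 @ bar 3 tick 0 v(3,): F4->B3 leap 6st
  -> R3 @ bar 3 tick 1 v(2, 3): D4 above B3
  -> R3 @ bar 3 tick 2 v(2, 3): D4 above B3
  -> R3 @ bar 3 tick 3 v(2, 3): D4 above B3
  -> R1 @ bar 4 tick 0 v(0, 3): B2/B3 P8 -> G2/G3 P8 similar
  -> R2 @ bar 4 tick 0 v(0, 2): B2/D4 m3 -> G2/D3 P5 similar
  -> R3 @ bar 4 tick 0 v(1, 2): A3 above D3
  -> R4 @ bar 4 tick 0 v(0, 1): G2/A3 M2 untreated
  -> R3 @ bar 4 tick 1 v(1, 2): A3 above D3
  -> R3 @ bar 4 tick 2 v(1, 2): A3 above D3
  -> R3 @ bar 4 tick 3 v(1, 2): A3 above D3
  -> R1 @ bar 5 tick 0 v(0, 3): G2/G3 P8 -> E3/E4 P8 similar
  -> R2 @ bar 5 tick 0 v(0, 2): G2/D3 P5 -> E3/E4 P8 similar
  -> R2 @ bar 5 tick 0 v(2, 3): D3/G3 P4 -> E4/E4 P1 similar
  -> R7 @ bar 5 tick 0 v(2,): D3->E4 leap 14st
  -> R8 @ bar 5 tick 0 v(0, 2): penult P8 not 3rd/6th
  -> R8 @ bar 5 tick 0 v(0, 3): penult P8 not 3rd/6th
  -> R1 @ bar 6 tick 0 v(2, 3): E4/E4 P1 -> F4/F4 P1 similar
  -> R6 @ bar 6 tick 3 v(0, 2): closes on m3
  -> R6 @ bar 6 tick 3 v(0, 3): closes on m3

(0, 0, R5, (0, 2))
(0, 0, R5, (0, 3))
(1, 0, R2, (1, 2))
(1, 0, R3, (2, 3))
(1, 0, R4, (0, 3))
(1, 0, R7, (3,))
(1, 1, R3, (2, 3))
(1, 2, R3, (2, 3))
(1, 3, R3, (2, 3))
(2, 0, R7, (3,))
(3, 0, R2, (0, 3))
(3, 0, R3, (2, 3))
(3, 0, R7, (3,))
(3, 1, R3, (2, 3))
(3, 2, R3, (2, 3))
(3, 3, R3, (2, 3))
(4, 0, R1, (0, 3))
(4, 0, R2, (0, 2))
(4, 0, R3, (1, 2))
(4, 0, R4, (0, 1))
(4, 1, R3, (1, 2))
(4, 2, R3, (1, 2))
(4, 3, R3, (1, 2))
(5, 0, R1, (0, 3))
(5, 0, R2, (0, 2))
(5, 0, R2, (2, 3))
(5, 0, R7, (2,))
(5, 0, R8, (0, 2))
(5, 0, R8, (0, 3))
(6, 0, R1, (2, 3))
(6, 3, R6, (0, 2))
(6, 3, R6, (0, 3))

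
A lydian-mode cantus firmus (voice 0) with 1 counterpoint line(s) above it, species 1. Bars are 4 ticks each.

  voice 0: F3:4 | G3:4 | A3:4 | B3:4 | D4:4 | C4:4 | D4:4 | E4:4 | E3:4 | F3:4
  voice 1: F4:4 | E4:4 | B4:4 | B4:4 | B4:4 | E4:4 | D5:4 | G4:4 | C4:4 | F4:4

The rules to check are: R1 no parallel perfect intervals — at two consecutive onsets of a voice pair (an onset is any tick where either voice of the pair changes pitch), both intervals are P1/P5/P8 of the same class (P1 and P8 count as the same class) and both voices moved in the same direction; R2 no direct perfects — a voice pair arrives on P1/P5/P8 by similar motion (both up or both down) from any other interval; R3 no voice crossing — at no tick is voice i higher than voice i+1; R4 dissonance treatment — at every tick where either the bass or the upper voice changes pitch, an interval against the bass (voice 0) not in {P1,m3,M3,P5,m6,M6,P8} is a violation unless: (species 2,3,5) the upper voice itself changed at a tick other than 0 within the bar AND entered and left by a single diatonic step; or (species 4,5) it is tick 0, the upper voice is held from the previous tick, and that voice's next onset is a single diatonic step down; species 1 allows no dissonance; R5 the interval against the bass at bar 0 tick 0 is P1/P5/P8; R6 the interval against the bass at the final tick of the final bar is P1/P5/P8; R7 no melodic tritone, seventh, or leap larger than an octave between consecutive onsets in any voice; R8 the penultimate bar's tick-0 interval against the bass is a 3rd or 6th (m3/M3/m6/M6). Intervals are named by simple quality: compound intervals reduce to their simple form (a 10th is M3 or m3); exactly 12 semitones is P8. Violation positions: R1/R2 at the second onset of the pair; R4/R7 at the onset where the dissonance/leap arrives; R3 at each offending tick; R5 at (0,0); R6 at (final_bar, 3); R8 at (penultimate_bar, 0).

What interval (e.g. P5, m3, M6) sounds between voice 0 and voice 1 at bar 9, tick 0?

P8

voice 0=F3 voice 1=F4 -> P8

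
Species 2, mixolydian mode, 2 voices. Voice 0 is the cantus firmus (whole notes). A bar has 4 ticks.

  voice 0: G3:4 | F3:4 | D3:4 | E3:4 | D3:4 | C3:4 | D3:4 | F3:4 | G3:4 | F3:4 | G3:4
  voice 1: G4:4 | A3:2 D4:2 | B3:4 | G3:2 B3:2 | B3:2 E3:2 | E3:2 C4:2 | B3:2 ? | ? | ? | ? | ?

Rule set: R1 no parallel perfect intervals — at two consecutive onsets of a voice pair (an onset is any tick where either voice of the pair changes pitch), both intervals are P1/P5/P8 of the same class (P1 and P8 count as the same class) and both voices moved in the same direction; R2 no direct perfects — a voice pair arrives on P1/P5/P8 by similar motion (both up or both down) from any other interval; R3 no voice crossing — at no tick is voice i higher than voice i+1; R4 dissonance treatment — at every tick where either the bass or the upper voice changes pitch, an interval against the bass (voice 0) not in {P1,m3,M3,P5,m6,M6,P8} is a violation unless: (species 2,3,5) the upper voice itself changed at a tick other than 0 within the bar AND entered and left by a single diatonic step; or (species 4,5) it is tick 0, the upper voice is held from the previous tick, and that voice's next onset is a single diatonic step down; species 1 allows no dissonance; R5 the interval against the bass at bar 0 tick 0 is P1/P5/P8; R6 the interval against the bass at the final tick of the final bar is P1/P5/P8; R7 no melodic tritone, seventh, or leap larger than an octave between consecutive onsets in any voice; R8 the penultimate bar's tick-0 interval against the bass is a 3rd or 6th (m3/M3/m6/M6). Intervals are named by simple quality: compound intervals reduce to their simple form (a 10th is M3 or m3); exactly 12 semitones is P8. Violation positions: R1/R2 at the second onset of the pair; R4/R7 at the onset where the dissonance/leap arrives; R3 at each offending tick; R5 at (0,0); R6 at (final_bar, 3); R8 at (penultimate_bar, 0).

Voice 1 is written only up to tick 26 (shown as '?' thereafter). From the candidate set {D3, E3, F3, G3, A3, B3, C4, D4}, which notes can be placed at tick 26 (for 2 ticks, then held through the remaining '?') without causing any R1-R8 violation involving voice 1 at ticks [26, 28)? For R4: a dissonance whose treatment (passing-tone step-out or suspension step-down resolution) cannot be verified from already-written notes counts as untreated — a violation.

D3: legal
E3: violates R4
F3: violates R7
G3: violates R4
A3: legal
B3: legal
C4: violates R4
D4: legal

{A3, B3, D3, D4}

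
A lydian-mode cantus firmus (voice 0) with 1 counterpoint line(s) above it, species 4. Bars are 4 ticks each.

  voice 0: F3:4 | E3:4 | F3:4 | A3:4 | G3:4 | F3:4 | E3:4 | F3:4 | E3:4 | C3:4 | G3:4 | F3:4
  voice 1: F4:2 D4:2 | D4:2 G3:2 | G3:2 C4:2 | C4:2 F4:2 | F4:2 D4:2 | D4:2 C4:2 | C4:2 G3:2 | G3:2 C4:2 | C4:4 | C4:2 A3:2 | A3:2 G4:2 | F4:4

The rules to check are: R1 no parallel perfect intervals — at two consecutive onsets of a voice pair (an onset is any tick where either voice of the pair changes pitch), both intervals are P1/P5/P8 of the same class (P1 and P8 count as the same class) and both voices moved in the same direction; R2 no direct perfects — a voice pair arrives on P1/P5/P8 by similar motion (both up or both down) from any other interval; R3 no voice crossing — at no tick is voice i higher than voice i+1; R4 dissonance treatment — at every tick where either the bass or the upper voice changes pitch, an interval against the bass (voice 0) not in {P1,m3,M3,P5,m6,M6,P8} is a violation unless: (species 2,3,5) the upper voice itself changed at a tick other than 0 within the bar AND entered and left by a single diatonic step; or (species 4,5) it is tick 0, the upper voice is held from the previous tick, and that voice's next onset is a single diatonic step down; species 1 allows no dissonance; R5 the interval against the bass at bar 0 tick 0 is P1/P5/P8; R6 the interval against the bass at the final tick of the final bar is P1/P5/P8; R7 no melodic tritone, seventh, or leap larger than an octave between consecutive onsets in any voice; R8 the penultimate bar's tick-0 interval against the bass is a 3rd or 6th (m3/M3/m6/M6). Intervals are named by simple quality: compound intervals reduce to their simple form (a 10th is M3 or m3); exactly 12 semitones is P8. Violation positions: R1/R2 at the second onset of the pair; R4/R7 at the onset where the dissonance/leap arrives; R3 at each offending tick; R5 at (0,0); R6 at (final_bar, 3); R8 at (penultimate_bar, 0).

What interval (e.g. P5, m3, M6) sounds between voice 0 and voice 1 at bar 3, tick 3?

voice 0=A3 voice 1=F4 -> m6

m6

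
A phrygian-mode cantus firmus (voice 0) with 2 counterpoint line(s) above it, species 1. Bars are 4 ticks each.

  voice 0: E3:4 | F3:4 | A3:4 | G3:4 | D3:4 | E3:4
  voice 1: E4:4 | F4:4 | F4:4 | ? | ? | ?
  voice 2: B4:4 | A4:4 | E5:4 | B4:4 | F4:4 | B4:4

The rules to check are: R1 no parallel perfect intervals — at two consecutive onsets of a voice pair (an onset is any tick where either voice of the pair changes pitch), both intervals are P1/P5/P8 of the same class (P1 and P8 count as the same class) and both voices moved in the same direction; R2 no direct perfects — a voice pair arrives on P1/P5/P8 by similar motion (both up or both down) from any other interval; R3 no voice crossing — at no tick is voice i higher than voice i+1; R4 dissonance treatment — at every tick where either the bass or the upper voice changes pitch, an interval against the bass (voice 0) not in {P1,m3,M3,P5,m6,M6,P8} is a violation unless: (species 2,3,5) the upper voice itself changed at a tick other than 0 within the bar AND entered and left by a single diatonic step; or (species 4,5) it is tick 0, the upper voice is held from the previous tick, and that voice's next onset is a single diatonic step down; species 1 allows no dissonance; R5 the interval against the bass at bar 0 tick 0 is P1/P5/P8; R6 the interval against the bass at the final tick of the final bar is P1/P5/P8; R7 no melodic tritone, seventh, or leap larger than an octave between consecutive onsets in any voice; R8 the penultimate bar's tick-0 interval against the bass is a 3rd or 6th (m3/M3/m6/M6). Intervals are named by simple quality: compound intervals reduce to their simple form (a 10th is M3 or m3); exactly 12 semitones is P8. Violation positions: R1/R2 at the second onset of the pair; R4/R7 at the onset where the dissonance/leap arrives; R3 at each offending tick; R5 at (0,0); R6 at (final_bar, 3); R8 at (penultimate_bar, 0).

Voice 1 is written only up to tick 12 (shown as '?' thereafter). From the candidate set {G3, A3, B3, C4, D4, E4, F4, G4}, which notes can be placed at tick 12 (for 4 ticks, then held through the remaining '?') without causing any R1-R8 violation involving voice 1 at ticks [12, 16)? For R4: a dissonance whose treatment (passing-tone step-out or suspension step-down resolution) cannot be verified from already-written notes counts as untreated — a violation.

{G4}

G3: violates R2,R7
A3: violates R4
B3: violates R2,R7
C4: violates R4
D4: violates R2
E4: violates R2
F4: violates R4
G4: legal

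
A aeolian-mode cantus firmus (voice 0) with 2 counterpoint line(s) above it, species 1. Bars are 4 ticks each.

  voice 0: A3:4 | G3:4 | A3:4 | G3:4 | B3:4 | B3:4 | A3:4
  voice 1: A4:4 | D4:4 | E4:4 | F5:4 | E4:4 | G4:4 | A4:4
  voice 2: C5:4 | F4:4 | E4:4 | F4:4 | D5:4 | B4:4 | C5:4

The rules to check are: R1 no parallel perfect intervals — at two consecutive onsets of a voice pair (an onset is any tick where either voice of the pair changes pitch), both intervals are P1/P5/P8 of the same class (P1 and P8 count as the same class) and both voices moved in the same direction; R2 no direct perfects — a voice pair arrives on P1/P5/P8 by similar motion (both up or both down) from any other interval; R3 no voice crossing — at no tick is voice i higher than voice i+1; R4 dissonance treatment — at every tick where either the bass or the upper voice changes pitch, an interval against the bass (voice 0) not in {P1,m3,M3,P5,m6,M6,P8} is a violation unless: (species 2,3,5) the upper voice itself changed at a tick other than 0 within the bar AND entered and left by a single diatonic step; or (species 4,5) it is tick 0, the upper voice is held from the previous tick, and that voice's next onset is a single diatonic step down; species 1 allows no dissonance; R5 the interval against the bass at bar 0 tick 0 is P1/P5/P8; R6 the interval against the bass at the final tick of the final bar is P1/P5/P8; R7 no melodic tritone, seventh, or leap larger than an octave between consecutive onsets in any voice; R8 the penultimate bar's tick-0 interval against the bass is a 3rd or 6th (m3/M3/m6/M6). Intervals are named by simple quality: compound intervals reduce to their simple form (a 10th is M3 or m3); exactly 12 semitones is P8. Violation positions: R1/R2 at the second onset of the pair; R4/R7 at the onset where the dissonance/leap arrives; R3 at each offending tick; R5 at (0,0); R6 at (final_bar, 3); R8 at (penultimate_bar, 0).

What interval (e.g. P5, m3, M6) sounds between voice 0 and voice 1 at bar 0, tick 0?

voice 0=A3 voice 1=A4 -> P8

P8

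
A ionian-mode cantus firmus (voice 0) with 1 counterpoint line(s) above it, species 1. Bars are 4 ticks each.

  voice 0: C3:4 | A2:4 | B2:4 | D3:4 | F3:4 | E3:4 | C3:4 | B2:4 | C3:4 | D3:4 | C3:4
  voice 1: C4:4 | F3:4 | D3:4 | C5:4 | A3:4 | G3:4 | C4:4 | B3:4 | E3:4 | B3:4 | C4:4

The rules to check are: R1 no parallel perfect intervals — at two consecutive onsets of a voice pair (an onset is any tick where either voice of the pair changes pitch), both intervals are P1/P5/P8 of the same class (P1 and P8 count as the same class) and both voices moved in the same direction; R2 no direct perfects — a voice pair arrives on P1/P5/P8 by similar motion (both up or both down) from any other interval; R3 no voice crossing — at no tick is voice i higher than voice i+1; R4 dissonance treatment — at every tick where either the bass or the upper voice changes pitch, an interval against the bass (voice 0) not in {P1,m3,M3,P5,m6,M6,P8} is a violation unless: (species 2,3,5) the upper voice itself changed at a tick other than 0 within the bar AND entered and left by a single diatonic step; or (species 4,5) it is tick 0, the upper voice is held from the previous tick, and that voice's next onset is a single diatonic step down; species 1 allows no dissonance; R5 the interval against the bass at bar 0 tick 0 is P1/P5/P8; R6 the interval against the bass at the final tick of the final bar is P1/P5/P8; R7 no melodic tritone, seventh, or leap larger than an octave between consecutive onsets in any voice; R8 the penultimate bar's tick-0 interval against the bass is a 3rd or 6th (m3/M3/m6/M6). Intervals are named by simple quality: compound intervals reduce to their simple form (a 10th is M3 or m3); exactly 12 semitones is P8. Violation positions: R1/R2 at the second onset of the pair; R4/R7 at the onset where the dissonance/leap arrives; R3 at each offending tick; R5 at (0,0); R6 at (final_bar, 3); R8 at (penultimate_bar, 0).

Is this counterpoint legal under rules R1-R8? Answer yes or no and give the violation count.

bar 0: v0=C3 v1=C4 (P8)
bar 1: v0=A2 v1=F3 (m6)
bar 2: v0=B2 v1=D3 (m3)
bar 3: v0=D3 v1=C5 (m7)
bar 4: v0=F3 v1=A3 (M3)
bar 5: v0=E3 v1=G3 (m3)
bar 6: v0=C3 v1=C4 (P8)
bar 7: v0=B2 v1=B3 (P8)
bar 8: v0=C3 v1=E3 (M3)
bar 9: v0=D3 v1=B3 (M6)
bar 10: v0=C3 v1=C4 (P8)
  R4 @ bar3.0: D3/C5 m7 untreated
  R7 @ bar3.0: D3->C5 leap 22st
  R7 @ bar4.0: C5->A3 leap 15st
  R1 @ bar7.0: C3/C4 P8 -> B2/B3 P8 similar

No (4 violations)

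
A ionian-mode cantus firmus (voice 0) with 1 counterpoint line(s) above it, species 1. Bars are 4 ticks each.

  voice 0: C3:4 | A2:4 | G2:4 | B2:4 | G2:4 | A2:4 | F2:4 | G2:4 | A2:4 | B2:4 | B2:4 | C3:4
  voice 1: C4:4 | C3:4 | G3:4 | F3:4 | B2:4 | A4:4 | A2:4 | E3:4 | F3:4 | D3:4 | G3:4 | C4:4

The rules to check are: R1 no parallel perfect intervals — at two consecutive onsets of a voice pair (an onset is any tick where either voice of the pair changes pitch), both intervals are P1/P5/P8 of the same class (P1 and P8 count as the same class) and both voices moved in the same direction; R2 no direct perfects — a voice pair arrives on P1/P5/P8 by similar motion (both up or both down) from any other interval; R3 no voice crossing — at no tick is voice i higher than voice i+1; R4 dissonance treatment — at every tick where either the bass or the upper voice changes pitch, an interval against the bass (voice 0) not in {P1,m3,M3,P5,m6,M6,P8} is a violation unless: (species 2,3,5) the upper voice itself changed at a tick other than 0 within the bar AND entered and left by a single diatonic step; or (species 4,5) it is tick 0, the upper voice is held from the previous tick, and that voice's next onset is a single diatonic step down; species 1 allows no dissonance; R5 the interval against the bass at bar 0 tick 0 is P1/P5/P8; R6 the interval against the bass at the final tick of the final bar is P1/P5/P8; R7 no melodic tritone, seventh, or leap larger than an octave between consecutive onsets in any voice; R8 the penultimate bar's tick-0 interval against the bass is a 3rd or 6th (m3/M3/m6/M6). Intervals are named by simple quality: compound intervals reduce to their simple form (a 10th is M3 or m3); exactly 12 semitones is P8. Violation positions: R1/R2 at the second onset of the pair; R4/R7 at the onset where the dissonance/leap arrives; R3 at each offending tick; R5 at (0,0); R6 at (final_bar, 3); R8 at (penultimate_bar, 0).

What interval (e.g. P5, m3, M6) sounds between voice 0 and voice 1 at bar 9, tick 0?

voice 0=B2 voice 1=D3 -> m3

m3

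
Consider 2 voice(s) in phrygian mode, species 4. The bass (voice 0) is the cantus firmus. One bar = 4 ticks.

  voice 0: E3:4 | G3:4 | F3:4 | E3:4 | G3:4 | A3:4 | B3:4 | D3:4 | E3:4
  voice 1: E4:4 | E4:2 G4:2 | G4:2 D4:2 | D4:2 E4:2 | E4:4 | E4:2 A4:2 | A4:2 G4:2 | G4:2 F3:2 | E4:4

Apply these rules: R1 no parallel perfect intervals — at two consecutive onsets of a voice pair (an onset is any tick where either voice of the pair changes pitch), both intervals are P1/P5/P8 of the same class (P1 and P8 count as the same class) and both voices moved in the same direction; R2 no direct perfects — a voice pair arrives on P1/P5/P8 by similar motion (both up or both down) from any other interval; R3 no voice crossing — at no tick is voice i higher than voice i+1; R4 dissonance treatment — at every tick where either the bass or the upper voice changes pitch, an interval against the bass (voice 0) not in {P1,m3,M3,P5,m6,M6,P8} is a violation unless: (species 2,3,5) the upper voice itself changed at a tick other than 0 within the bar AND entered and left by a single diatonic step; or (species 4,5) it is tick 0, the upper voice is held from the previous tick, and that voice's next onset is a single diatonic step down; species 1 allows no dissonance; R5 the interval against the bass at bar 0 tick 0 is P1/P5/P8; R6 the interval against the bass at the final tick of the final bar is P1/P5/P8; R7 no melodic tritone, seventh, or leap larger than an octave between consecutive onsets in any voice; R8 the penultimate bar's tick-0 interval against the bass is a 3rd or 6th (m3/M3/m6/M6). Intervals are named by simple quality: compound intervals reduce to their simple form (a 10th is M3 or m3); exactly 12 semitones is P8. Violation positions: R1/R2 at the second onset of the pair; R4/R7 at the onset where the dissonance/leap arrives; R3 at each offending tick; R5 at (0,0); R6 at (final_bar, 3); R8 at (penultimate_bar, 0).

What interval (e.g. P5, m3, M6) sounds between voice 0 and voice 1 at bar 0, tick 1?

P8

voice 0=E3 voice 1=E4 -> P8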